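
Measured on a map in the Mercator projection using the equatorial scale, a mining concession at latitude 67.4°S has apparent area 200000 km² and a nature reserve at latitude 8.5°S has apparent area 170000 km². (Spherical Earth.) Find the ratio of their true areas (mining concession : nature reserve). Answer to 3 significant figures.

Since Mercator area scale is 1/cos²φ, the true area equals the apparent area multiplied by cos²φ.
True area of mining concession: 200000 × cos²(67.4°) = 200000 × 0.1477 = 29540 km².
True area of nature reserve: 170000 × cos²(8.5°) = 170000 × 0.9782 = 166300 km².
Ratio = 29540 / 166300 ≈ 0.178.

0.178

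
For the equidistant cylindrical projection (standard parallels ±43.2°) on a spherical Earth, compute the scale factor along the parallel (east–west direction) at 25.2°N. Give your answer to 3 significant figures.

In the equirectangular projection with standard parallel φ₀ = 43.2° (x = Rλ cos φ₀, y = Rφ), meridians are true-scale (h = 1) and the parallel scale is k = cos φ₀ / cos φ.
k = cos 43.2° / cos 25.2° = 0.7290/0.9048 = 0.8056.

0.806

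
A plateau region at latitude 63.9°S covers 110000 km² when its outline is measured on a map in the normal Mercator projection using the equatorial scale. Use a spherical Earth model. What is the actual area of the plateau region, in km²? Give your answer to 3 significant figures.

Mercator is conformal, so the point scale is isotropic: h = k = sec φ = 1/cos φ.
Areal scale = k² = sec²φ = 1/cos²(63.9°) = 1/0.4399² = 5.167.
True area = apparent / (areal scale) = 110000 / 5.167 ≈ 21300 km².

21300 km²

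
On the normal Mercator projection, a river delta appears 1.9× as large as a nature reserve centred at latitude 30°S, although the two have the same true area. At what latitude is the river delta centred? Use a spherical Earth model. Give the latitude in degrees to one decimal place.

51.1°

On Mercator, (apparent₁)/(apparent₂) = sec²φ₁ / sec²φ₂ when true areas are equal.
cos²φ₂ / cos²φ₁ = 1.9  ⇒  cos φ₁ = cos 30° / √1.9 = 0.8660/1.378 = 0.6283.
φ₁ = arccos(0.6283) ≈ 51.1°.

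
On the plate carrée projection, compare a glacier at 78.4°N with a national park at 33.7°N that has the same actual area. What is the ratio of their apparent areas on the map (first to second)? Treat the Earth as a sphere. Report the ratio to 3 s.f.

4.14

In the plate carrée (x = Rλ, y = Rφ), meridians are true-scale (h = 1) and parallels are stretched by k = sec φ.
Areal scale at 78.4°: h·k = 1.000 × 4.973 = 4.973.
Areal scale at 33.7°: h·k = 1.000 × 1.202 = 1.202.
Ratio = 4.973/1.202 ≈ 4.14.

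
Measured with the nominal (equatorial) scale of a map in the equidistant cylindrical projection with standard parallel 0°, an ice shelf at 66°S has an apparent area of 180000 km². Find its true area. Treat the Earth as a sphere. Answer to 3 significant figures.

73200 km²

In the plate carrée (x = Rλ, y = Rφ), meridians are true-scale (h = 1) and parallels are stretched by k = sec φ.
Areal scale = h·k = 1 × sec φ; at 66°, h = 1.000, k = 2.459, so h·k = 2.459.
True area = apparent / (areal scale) = 180000 / 2.459 ≈ 73200 km².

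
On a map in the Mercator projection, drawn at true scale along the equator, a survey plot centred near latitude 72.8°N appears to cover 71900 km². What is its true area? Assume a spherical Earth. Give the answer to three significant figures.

Mercator is conformal, so the point scale is isotropic: h = k = sec φ = 1/cos φ.
Areal scale = k² = sec²φ = 1/cos²(72.8°) = 1/0.2957² = 11.44.
True area = apparent / (areal scale) = 71900 / 11.44 ≈ 6290 km².

6290 km²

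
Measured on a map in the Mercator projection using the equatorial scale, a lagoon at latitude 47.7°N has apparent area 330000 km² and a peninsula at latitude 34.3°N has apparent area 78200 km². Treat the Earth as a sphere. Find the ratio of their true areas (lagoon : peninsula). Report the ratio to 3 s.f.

Mercator's areal exaggeration is sec²φ; hence true area = (apparent area) · cos²φ.
True area of lagoon: 330000 × cos²(47.7°) = 330000 × 0.4529 = 149500 km².
True area of peninsula: 78200 × cos²(34.3°) = 78200 × 0.6824 = 53370 km².
Ratio = 149500 / 53370 ≈ 2.80.

2.80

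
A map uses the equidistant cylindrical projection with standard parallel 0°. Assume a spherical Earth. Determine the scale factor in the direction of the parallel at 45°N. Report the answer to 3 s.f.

Plate carrée maps x = Rλ, y = Rφ. The meridian scale is h = 1 and the parallel scale is k = 1/cos φ = sec φ.
k = 1/cos 45° = 1/0.7071 = 1.414.

1.41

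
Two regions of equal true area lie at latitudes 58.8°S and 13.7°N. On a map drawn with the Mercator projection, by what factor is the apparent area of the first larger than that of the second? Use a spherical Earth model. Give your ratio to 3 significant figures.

3.52

Mercator areal scale is sec²φ.
At 58.8°: sec²(58.8°) = 1/0.5180² = 3.726.
At 13.7°: sec²(13.7°) = 1/0.9715² = 1.059.
Ratio = 3.726/1.059 = cos²(13.7°)/cos²(58.8°) ≈ 3.52.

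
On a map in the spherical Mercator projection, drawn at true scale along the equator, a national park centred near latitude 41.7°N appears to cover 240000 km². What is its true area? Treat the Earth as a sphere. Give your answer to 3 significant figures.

134000 km²

Mercator is conformal, so the point scale is isotropic: h = k = sec φ = 1/cos φ.
Areal scale = k² = sec²φ = 1/cos²(41.7°) = 1/0.7466² = 1.794.
True area = apparent / (areal scale) = 240000 / 1.794 ≈ 134000 km².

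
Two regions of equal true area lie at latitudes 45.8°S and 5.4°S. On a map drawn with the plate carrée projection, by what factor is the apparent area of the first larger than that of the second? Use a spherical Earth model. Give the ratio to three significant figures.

1.43

For the equirectangular projection with φ₀ = 0 (plate carrée), h = 1 along meridians and k = sec φ along parallels.
Areal scale at 45.8°: h·k = 1.000 × 1.434 = 1.434.
Areal scale at 5.4°: h·k = 1.000 × 1.004 = 1.004.
Ratio = 1.434/1.004 ≈ 1.43.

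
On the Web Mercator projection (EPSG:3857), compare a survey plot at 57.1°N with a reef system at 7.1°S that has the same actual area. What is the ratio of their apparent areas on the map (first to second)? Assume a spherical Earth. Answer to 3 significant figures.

3.34

Mercator is conformal with k = sec φ, so areal scale = k² = sec²φ.
At 57.1°: sec²(57.1°) = 1/0.5432² = 3.389.
At 7.1°: sec²(7.1°) = 1/0.9923² = 1.016.
Ratio = 3.389/1.016 = cos²(7.1°)/cos²(57.1°) ≈ 3.34.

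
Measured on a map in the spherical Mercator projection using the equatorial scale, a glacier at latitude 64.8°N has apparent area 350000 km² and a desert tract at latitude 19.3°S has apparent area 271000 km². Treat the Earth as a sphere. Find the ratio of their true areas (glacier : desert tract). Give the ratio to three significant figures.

Since Mercator area scale is 1/cos²φ, the true area equals the apparent area multiplied by cos²φ.
True area of glacier: 350000 × cos²(64.8°) = 350000 × 0.1813 = 63450 km².
True area of desert tract: 271000 × cos²(19.3°) = 271000 × 0.8908 = 241400 km².
Ratio = 63450 / 241400 ≈ 0.263.

0.263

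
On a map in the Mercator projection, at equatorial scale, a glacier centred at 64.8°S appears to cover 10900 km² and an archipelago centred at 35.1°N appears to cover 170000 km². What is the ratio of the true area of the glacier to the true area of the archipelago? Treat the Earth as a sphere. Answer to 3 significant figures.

0.0174

Since Mercator area scale is 1/cos²φ, the true area equals the apparent area multiplied by cos²φ.
True area of glacier: 10900 × cos²(64.8°) = 10900 × 0.1813 = 1976 km².
True area of archipelago: 170000 × cos²(35.1°) = 170000 × 0.6694 = 113800 km².
Ratio = 1976 / 113800 ≈ 0.0174.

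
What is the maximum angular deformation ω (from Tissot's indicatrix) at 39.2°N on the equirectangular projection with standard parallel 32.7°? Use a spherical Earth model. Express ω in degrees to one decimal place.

4.7°

The equidistant cylindrical projection with φ₀ = 32.7° has h = 1 (meridians true) and k = cos φ₀ / cos φ along parallels.
At 39.2°: h = 1.000, k = 1.086; principal scales a = 1.086, b = 1.000.
sin(ω/2) = (a − b)/(a + b) = 0.08590/2.086 = 0.04118, so ω = 2 arcsin(0.04118) ≈ 4.7°.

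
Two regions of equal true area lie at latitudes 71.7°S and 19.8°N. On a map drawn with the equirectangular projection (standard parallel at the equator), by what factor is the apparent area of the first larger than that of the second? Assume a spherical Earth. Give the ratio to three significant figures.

Plate carrée maps x = Rλ, y = Rφ. The meridian scale is h = 1 and the parallel scale is k = 1/cos φ = sec φ.
Areal scale at 71.7°: h·k = 1.000 × 3.185 = 3.185.
Areal scale at 19.8°: h·k = 1.000 × 1.063 = 1.063.
Ratio = 3.185/1.063 ≈ 3.00.

3.00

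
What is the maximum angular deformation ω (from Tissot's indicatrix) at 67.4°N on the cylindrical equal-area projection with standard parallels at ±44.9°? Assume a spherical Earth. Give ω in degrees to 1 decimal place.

66.1°

For cylindrical equal-area with standard parallel φ₀, h = cos φ / cos φ₀ and k = cos φ₀ / cos φ, so h·k = 1.
At 67.4°: h = 0.5425, k = 1.843; principal scales a = 1.843, b = 0.5425.
sin(ω/2) = (a − b)/(a + b) = 1.301/2.386 = 0.5452, so ω = 2 arcsin(0.5452) ≈ 66.1°.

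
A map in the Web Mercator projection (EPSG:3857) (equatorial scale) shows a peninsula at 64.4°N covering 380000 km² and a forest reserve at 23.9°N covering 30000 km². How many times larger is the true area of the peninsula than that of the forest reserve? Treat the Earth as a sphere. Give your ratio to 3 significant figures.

Since Mercator area scale is 1/cos²φ, the true area equals the apparent area multiplied by cos²φ.
True area of peninsula: 380000 × cos²(64.4°) = 380000 × 0.1867 = 70950 km².
True area of forest reserve: 30000 × cos²(23.9°) = 30000 × 0.8359 = 25080 km².
Ratio = 70950 / 25080 ≈ 2.83.

2.83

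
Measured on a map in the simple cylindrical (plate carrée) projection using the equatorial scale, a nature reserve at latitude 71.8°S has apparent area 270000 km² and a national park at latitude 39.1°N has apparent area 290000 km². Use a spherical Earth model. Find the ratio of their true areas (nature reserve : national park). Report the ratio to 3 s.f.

0.375

On the plate carrée, areal scale = h·k = 1 × sec φ, so true area = apparent × cos φ.
True area of nature reserve: 270000 × cos(71.8°) = 270000 × 0.3123 = 84330 km².
True area of national park: 290000 × cos(39.1°) = 290000 × 0.7760 = 225100 km².
Ratio = 84330 / 225100 ≈ 0.375.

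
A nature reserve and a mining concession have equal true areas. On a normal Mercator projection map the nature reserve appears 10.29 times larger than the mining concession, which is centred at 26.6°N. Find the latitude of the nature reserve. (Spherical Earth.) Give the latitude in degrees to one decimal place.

73.8°

Mercator areal scale is sec²φ, so apparent-area ratio = sec²φ₁ / sec²φ₂ = cos²φ₂ / cos²φ₁.
cos²φ₂ / cos²φ₁ = 10.29  ⇒  cos φ₁ = cos 26.6° / √10.29 = 0.8942/3.208 = 0.2787.
φ₁ = arccos(0.2787) ≈ 73.8°.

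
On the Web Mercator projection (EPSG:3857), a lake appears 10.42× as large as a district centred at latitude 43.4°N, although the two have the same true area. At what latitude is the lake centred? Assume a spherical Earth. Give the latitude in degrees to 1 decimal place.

77.0°

Mercator areal scale is sec²φ, so apparent-area ratio = sec²φ₁ / sec²φ₂ = cos²φ₂ / cos²φ₁.
cos²φ₂ / cos²φ₁ = 10.42  ⇒  cos φ₁ = cos 43.4° / √10.42 = 0.7266/3.228 = 0.2251.
φ₁ = arccos(0.2251) ≈ 77.0°.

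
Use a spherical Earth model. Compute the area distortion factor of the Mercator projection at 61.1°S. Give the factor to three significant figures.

4.28

Mercator is conformal, so the point scale is isotropic: h = k = sec φ = 1/cos φ.
Areal scale = k² = sec²φ = 1/cos²(61.1°) = 1/0.4833² = 4.282.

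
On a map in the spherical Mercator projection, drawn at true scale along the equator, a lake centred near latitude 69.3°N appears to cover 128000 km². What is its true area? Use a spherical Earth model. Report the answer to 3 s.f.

16000 km²

For Mercator, h = k = sec φ (a conformal cylindrical projection has a single point scale, 1/cos φ).
Areal scale = k² = sec²φ = 1/cos²(69.3°) = 1/0.3535² = 8.004.
True area = apparent / (areal scale) = 128000 / 8.004 ≈ 16000 km².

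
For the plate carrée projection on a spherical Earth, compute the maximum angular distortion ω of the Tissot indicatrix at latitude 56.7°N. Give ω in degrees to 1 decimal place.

33.9°

Plate carrée maps x = Rλ, y = Rφ. The meridian scale is h = 1 and the parallel scale is k = 1/cos φ = sec φ.
At 56.7°: h = 1.000, k = 1.821; principal scales a = 1.821, b = 1.000.
sin(ω/2) = (a − b)/(a + b) = 0.8214/2.821 = 0.2911, so ω = 2 arcsin(0.2911) ≈ 33.9°.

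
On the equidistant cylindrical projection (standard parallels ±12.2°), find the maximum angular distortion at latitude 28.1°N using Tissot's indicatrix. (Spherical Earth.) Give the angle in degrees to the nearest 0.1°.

In the equirectangular projection with standard parallel φ₀ = 12.2° (x = Rλ cos φ₀, y = Rφ), meridians are true-scale (h = 1) and the parallel scale is k = cos φ₀ / cos φ.
At 28.1°: h = 1.000, k = 1.108; principal scales a = 1.108, b = 1.000.
sin(ω/2) = (a − b)/(a + b) = 0.1080/2.108 = 0.05124, so ω = 2 arcsin(0.05124) ≈ 5.9°.

5.9°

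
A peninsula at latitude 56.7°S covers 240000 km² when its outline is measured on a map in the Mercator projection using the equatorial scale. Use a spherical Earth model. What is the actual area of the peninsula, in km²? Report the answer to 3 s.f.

For Mercator, h = k = sec φ (a conformal cylindrical projection has a single point scale, 1/cos φ).
Areal scale = k² = sec²φ = 1/cos²(56.7°) = 1/0.5490² = 3.318.
True area = apparent / (areal scale) = 240000 / 3.318 ≈ 72300 km².

72300 km²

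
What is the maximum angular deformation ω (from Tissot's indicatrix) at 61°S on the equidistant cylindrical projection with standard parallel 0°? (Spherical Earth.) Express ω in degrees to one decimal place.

40.6°

For the equirectangular projection with φ₀ = 0 (plate carrée), h = 1 along meridians and k = sec φ along parallels.
At 61°: h = 1.000, k = 2.063; principal scales a = 2.063, b = 1.000.
sin(ω/2) = (a − b)/(a + b) = 1.063/3.063 = 0.3470, so ω = 2 arcsin(0.3470) ≈ 40.6°.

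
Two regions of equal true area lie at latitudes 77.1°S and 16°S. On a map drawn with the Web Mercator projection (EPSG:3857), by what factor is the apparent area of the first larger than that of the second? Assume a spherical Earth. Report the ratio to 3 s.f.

18.5

On Mercator, area is exaggerated by sec²φ = 1/cos²φ.
At 77.1°: sec²(77.1°) = 1/0.2233² = 20.06.
At 16°: sec²(16°) = 1/0.9613² = 1.082.
Ratio = 20.06/1.082 = cos²(16°)/cos²(77.1°) ≈ 18.5.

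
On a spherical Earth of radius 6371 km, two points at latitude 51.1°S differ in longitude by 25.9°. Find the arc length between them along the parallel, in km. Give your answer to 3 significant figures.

Arc length along a parallel = R cos φ · Δλ (with Δλ in radians).
= 6371 × cos 51.1° × (25.9° × π/180) = 6371 × 0.6280 × 0.4520 ≈ 1810 km.

1810 km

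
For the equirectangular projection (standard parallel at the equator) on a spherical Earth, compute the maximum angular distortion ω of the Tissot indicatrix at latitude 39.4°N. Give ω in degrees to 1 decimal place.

14.7°

In the plate carrée (x = Rλ, y = Rφ), meridians are true-scale (h = 1) and parallels are stretched by k = sec φ.
At 39.4°: h = 1.000, k = 1.294; principal scales a = 1.294, b = 1.000.
sin(ω/2) = (a − b)/(a + b) = 0.2941/2.294 = 0.1282, so ω = 2 arcsin(0.1282) ≈ 14.7°.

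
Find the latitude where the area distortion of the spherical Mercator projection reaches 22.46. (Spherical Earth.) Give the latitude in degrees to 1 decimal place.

Mercator areal scale is sec²φ.
sec²φ = 22.46  ⇒  cos²φ = 0.04452  ⇒  cos φ = 0.2110.
φ = arccos(0.2110) ≈ 77.8°.

77.8°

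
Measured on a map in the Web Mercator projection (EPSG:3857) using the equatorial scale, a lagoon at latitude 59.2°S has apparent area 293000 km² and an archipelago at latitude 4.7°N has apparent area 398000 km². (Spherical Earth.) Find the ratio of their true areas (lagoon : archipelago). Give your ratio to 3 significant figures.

0.194

On Mercator the areal scale is sec²φ, so true area = apparent × cos²φ.
True area of lagoon: 293000 × cos²(59.2°) = 293000 × 0.2622 = 76820 km².
True area of archipelago: 398000 × cos²(4.7°) = 398000 × 0.9933 = 395300 km².
Ratio = 76820 / 395300 ≈ 0.194.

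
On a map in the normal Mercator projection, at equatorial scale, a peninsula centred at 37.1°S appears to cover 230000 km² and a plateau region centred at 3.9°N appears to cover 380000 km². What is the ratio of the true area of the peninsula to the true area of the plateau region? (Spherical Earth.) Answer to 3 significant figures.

0.387

Since Mercator area scale is 1/cos²φ, the true area equals the apparent area multiplied by cos²φ.
True area of peninsula: 230000 × cos²(37.1°) = 230000 × 0.6361 = 146300 km².
True area of plateau region: 380000 × cos²(3.9°) = 380000 × 0.9954 = 378200 km².
Ratio = 146300 / 378200 ≈ 0.387.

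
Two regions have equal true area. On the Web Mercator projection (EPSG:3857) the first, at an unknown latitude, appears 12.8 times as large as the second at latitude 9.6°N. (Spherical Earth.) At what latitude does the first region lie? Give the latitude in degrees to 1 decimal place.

For equal true areas on Mercator, apparent areas scale as sec²φ, so the ratio is cos²φ₂ / cos²φ₁.
cos²φ₂ / cos²φ₁ = 12.8  ⇒  cos φ₁ = cos 9.6° / √12.8 = 0.9860/3.578 = 0.2756.
φ₁ = arccos(0.2756) ≈ 74.0°.

74.0°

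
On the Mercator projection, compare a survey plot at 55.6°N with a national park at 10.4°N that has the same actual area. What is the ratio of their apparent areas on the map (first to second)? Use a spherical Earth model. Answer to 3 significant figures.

On Mercator, area is exaggerated by sec²φ = 1/cos²φ.
At 55.6°: sec²(55.6°) = 1/0.5650² = 3.133.
At 10.4°: sec²(10.4°) = 1/0.9836² = 1.034.
Ratio = 3.133/1.034 = cos²(10.4°)/cos²(55.6°) ≈ 3.03.

3.03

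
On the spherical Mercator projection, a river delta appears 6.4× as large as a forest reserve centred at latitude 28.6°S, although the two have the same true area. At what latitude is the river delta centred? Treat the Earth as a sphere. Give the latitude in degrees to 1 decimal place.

On Mercator, (apparent₁)/(apparent₂) = sec²φ₁ / sec²φ₂ when true areas are equal.
cos²φ₂ / cos²φ₁ = 6.4  ⇒  cos φ₁ = cos 28.6° / √6.4 = 0.8780/2.530 = 0.3471.
φ₁ = arccos(0.3471) ≈ 69.7°.

69.7°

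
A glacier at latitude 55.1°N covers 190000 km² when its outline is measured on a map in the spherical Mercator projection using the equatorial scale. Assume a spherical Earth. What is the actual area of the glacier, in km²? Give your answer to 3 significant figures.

The Mercator projection is conformal; its linear scale factor is the same in every direction and equals sec φ = 1/cos φ.
Areal scale = k² = sec²φ = 1/cos²(55.1°) = 1/0.5721² = 3.055.
True area = apparent / (areal scale) = 190000 / 3.055 ≈ 62200 km².

62200 km²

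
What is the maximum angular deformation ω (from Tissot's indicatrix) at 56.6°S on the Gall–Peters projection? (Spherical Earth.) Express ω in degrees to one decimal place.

The Gall–Peters projection is cylindrical equal-area with φ₀ = 45°. A cylindrical equal-area projection with standard parallel φ₀ has meridian scale h = cos φ / cos φ₀ and parallel scale k = cos φ₀ / cos φ (so areas are preserved, h·k = 1).
At 56.6°: h = 0.7785, k = 1.285; principal scales a = 1.285, b = 0.7785.
sin(ω/2) = (a − b)/(a + b) = 0.5060/2.063 = 0.2453, so ω = 2 arcsin(0.2453) ≈ 28.4°.

28.4°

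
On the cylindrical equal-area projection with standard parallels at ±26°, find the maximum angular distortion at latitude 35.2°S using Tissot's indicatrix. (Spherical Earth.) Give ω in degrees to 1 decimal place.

A cylindrical equal-area projection with standard parallel φ₀ has meridian scale h = cos φ / cos φ₀ and parallel scale k = cos φ₀ / cos φ (so areas are preserved, h·k = 1).
At 35.2°: h = 0.9092, k = 1.100; principal scales a = 1.100, b = 0.9092.
sin(ω/2) = (a − b)/(a + b) = 0.1908/2.009 = 0.09495, so ω = 2 arcsin(0.09495) ≈ 10.9°.

10.9°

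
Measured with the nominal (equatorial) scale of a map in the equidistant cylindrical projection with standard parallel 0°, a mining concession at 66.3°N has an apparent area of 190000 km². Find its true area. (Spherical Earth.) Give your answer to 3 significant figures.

76400 km²

For the equirectangular projection with φ₀ = 0 (plate carrée), h = 1 along meridians and k = sec φ along parallels.
Areal scale = h·k = 1 × sec φ; at 66.3°, h = 1.000, k = 2.488, so h·k = 2.488.
True area = apparent / (areal scale) = 190000 / 2.488 ≈ 76400 km².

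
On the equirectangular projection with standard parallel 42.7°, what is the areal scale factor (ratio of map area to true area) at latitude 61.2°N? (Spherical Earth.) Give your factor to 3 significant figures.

In the equirectangular projection with standard parallel φ₀ = 42.7° (x = Rλ cos φ₀, y = Rφ), meridians are true-scale (h = 1) and the parallel scale is k = cos φ₀ / cos φ.
Areal scale = h·k = 1 × cos φ₀ / cos φ; at 61.2°, h = 1.000, k = 1.525, so h·k = 1.525.

1.53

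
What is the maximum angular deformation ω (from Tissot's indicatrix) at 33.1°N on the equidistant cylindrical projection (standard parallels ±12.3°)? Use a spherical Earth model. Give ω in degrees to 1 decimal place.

8.8°

In the equirectangular projection with standard parallel φ₀ = 12.3° (x = Rλ cos φ₀, y = Rφ), meridians are true-scale (h = 1) and the parallel scale is k = cos φ₀ / cos φ.
At 33.1°: h = 1.000, k = 1.166; principal scales a = 1.166, b = 1.000.
sin(ω/2) = (a − b)/(a + b) = 0.1663/2.166 = 0.07677, so ω = 2 arcsin(0.07677) ≈ 8.8°.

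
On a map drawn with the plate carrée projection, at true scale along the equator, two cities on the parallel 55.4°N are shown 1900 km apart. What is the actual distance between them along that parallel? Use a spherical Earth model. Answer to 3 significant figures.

Plate carrée maps x = Rλ, y = Rφ. The meridian scale is h = 1 and the parallel scale is k = 1/cos φ = sec φ.
Along the parallel at 55.4°, map distances are exaggerated by k = sec 55.4° = 1.761.
True distance = 1900 / 1.761 = 1900 × cos 55.4° ≈ 1080 km.

1080 km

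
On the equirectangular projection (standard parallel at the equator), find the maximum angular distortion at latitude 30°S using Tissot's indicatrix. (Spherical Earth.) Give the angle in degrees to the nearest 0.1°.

Plate carrée maps x = Rλ, y = Rφ. The meridian scale is h = 1 and the parallel scale is k = 1/cos φ = sec φ.
At 30°: h = 1.000, k = 1.155; principal scales a = 1.155, b = 1.000.
sin(ω/2) = (a − b)/(a + b) = 0.1547/2.155 = 0.07180, so ω = 2 arcsin(0.07180) ≈ 8.2°.

8.2°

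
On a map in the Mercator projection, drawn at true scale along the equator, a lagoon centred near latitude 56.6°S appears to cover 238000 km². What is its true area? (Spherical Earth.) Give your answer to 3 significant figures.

The Mercator projection is conformal; its linear scale factor is the same in every direction and equals sec φ = 1/cos φ.
Areal scale = k² = sec²φ = 1/cos²(56.6°) = 1/0.5505² = 3.300.
True area = apparent / (areal scale) = 238000 / 3.300 ≈ 72100 km².

72100 km²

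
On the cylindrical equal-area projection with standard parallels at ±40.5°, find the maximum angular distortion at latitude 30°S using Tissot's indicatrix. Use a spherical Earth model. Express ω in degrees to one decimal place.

14.9°

A cylindrical equal-area projection with standard parallel φ₀ has meridian scale h = cos φ / cos φ₀ and parallel scale k = cos φ₀ / cos φ (so areas are preserved, h·k = 1).
At 30°: h = 1.139, k = 0.8780; principal scales a = 1.139, b = 0.8780.
sin(ω/2) = (a − b)/(a + b) = 0.2609/2.017 = 0.1293, so ω = 2 arcsin(0.1293) ≈ 14.9°.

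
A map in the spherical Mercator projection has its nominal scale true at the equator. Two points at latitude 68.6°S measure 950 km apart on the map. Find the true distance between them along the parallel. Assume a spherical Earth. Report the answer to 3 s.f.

Mercator is conformal, so the point scale is isotropic: h = k = sec φ = 1/cos φ.
Along the parallel at 68.6°, map distances are exaggerated by k = sec 68.6° = 2.741.
True distance = 950 / 2.741 = 950 × cos 68.6° ≈ 347 km.

347 km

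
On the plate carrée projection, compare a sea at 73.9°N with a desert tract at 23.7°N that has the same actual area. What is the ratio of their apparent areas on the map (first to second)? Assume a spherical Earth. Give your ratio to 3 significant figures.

Plate carrée maps x = Rλ, y = Rφ. The meridian scale is h = 1 and the parallel scale is k = 1/cos φ = sec φ.
Areal scale at 73.9°: h·k = 1.000 × 3.606 = 3.606.
Areal scale at 23.7°: h·k = 1.000 × 1.092 = 1.092.
Ratio = 3.606/1.092 ≈ 3.30.

3.30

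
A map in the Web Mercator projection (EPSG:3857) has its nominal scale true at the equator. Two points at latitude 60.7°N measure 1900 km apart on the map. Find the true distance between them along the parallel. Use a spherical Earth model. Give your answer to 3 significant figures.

930 km

For Mercator, h = k = sec φ (a conformal cylindrical projection has a single point scale, 1/cos φ).
Along the parallel at 60.7°, map distances are exaggerated by k = sec 60.7° = 2.043.
True distance = 1900 / 2.043 = 1900 × cos 60.7° ≈ 930 km.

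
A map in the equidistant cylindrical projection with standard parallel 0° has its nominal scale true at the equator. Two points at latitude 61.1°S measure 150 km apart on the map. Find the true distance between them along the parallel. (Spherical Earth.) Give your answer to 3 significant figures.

72.5 km

In the plate carrée (x = Rλ, y = Rφ), meridians are true-scale (h = 1) and parallels are stretched by k = sec φ.
Along the parallel at 61.1°, map distances are exaggerated by k = sec 61.1° = 2.069.
True distance = 150 / 2.069 = 150 × cos 61.1° ≈ 72.5 km.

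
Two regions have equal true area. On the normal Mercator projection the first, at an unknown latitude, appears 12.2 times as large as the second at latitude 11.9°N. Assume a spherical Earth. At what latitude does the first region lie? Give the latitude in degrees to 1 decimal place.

73.7°

On Mercator, (apparent₁)/(apparent₂) = sec²φ₁ / sec²φ₂ when true areas are equal.
cos²φ₂ / cos²φ₁ = 12.2  ⇒  cos φ₁ = cos 11.9° / √12.2 = 0.9785/3.493 = 0.2801.
φ₁ = arccos(0.2801) ≈ 73.7°.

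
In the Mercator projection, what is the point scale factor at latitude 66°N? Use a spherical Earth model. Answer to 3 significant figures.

For Mercator, h = k = sec φ (a conformal cylindrical projection has a single point scale, 1/cos φ).
k = 1/cos 66° = 1/0.4067 = 2.459.

2.46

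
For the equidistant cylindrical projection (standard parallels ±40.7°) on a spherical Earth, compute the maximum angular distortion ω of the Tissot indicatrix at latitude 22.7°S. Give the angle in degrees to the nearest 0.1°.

The equidistant cylindrical projection with φ₀ = 40.7° has h = 1 (meridians true) and k = cos φ₀ / cos φ along parallels.
At 22.7°: h = 1.000, k = 0.8218; principal scales a = 1.000, b = 0.8218.
sin(ω/2) = (a − b)/(a + b) = 0.1782/1.822 = 0.09782, so ω = 2 arcsin(0.09782) ≈ 11.2°.

11.2°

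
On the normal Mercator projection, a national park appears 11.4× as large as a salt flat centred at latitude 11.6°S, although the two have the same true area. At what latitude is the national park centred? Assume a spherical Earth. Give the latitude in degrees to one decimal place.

73.1°

Mercator areal scale is sec²φ, so apparent-area ratio = sec²φ₁ / sec²φ₂ = cos²φ₂ / cos²φ₁.
cos²φ₂ / cos²φ₁ = 11.4  ⇒  cos φ₁ = cos 11.6° / √11.4 = 0.9796/3.376 = 0.2901.
φ₁ = arccos(0.2901) ≈ 73.1°.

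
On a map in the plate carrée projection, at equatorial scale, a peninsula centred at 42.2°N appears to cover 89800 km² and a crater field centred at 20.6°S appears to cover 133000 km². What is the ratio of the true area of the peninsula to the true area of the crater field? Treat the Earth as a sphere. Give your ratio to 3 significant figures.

0.534

On the plate carrée, areal scale = h·k = 1 × sec φ, so true area = apparent × cos φ.
True area of peninsula: 89800 × cos(42.2°) = 89800 × 0.7408 = 66520 km².
True area of crater field: 133000 × cos(20.6°) = 133000 × 0.9361 = 124500 km².
Ratio = 66520 / 124500 ≈ 0.534.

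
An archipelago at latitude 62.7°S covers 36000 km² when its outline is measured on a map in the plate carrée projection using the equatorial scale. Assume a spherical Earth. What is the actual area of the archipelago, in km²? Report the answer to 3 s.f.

16500 km²

In the plate carrée (x = Rλ, y = Rφ), meridians are true-scale (h = 1) and parallels are stretched by k = sec φ.
Areal scale = h·k = 1 × sec φ; at 62.7°, h = 1.000, k = 2.180, so h·k = 2.180.
True area = apparent / (areal scale) = 36000 / 2.180 ≈ 16500 km².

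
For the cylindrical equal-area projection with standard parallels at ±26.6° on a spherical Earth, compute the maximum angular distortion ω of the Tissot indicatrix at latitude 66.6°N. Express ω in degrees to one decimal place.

A cylindrical equal-area projection with standard parallel φ₀ has meridian scale h = cos φ / cos φ₀ and parallel scale k = cos φ₀ / cos φ (so areas are preserved, h·k = 1).
At 66.6°: h = 0.4442, k = 2.251; principal scales a = 2.251, b = 0.4442.
sin(ω/2) = (a − b)/(a + b) = 1.807/2.696 = 0.6705, so ω = 2 arcsin(0.6705) ≈ 84.2°.

84.2°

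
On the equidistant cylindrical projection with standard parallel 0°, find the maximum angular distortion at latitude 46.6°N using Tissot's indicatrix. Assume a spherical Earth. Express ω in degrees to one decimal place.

For the equirectangular projection with φ₀ = 0 (plate carrée), h = 1 along meridians and k = sec φ along parallels.
At 46.6°: h = 1.000, k = 1.455; principal scales a = 1.455, b = 1.000.
sin(ω/2) = (a − b)/(a + b) = 0.4554/2.455 = 0.1855, so ω = 2 arcsin(0.1855) ≈ 21.4°.

21.4°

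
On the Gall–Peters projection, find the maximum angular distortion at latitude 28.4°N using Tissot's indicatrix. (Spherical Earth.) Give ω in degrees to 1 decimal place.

24.8°

The Gall–Peters projection is cylindrical equal-area with φ₀ = 45°. Cylindrical equal-area (φ₀ = 45°): h = cos φ / cos 45° along meridians, k = cos 45° / cos φ along parallels; h·k = 1.
At 28.4°: h = 1.244, k = 0.8039; principal scales a = 1.244, b = 0.8039.
sin(ω/2) = (a − b)/(a + b) = 0.4402/2.048 = 0.2149, so ω = 2 arcsin(0.2149) ≈ 24.8°.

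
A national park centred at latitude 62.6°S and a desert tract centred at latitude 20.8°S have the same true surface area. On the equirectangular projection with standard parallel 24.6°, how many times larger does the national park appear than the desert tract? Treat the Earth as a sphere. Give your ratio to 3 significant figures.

The equidistant cylindrical projection with φ₀ = 24.6° has h = 1 (meridians true) and k = cos φ₀ / cos φ along parallels.
Areal scale at 62.6°: h·k = 1.000 × 1.976 = 1.976.
Areal scale at 20.8°: h·k = 1.000 × 0.9726 = 0.9726.
Ratio = 1.976/0.9726 ≈ 2.03.

2.03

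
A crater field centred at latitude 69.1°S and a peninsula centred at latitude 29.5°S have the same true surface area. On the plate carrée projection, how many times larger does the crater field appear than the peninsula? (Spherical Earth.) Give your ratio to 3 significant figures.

2.44

For the equirectangular projection with φ₀ = 0 (plate carrée), h = 1 along meridians and k = sec φ along parallels.
Areal scale at 69.1°: h·k = 1.000 × 2.803 = 2.803.
Areal scale at 29.5°: h·k = 1.000 × 1.149 = 1.149.
Ratio = 2.803/1.149 ≈ 2.44.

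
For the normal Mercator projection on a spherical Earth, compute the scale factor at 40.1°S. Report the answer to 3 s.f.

The Mercator projection is conformal; its linear scale factor is the same in every direction and equals sec φ = 1/cos φ.
k = 1/cos 40.1° = 1/0.7649 = 1.307.

1.31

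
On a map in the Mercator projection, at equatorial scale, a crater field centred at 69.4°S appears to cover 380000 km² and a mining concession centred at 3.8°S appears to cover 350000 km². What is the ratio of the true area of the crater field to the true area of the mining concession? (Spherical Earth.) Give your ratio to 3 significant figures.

On Mercator the areal scale is sec²φ, so true area = apparent × cos²φ.
True area of crater field: 380000 × cos²(69.4°) = 380000 × 0.1238 = 47040 km².
True area of mining concession: 350000 × cos²(3.8°) = 350000 × 0.9956 = 348500 km².
Ratio = 47040 / 348500 ≈ 0.135.

0.135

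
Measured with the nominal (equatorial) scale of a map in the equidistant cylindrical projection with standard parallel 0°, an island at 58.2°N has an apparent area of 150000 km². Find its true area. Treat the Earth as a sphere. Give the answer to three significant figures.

For the equirectangular projection with φ₀ = 0 (plate carrée), h = 1 along meridians and k = sec φ along parallels.
Areal scale = h·k = 1 × sec φ; at 58.2°, h = 1.000, k = 1.898, so h·k = 1.898.
True area = apparent / (areal scale) = 150000 / 1.898 ≈ 79000 km².

79000 km²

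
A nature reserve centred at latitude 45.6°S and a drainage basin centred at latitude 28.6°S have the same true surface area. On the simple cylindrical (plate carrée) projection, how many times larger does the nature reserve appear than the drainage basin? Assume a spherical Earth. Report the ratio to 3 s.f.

1.25

In the plate carrée (x = Rλ, y = Rφ), meridians are true-scale (h = 1) and parallels are stretched by k = sec φ.
Areal scale at 45.6°: h·k = 1.000 × 1.429 = 1.429.
Areal scale at 28.6°: h·k = 1.000 × 1.139 = 1.139.
Ratio = 1.429/1.139 ≈ 1.25.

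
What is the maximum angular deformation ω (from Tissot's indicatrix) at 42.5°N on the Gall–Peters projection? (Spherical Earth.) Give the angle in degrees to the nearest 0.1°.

The Gall–Peters projection is cylindrical equal-area with φ₀ = 45°. A cylindrical equal-area projection with standard parallel φ₀ has meridian scale h = cos φ / cos φ₀ and parallel scale k = cos φ₀ / cos φ (so areas are preserved, h·k = 1).
At 42.5°: h = 1.043, k = 0.9591; principal scales a = 1.043, b = 0.9591.
sin(ω/2) = (a − b)/(a + b) = 0.08359/2.002 = 0.04176, so ω = 2 arcsin(0.04176) ≈ 4.8°.

4.8°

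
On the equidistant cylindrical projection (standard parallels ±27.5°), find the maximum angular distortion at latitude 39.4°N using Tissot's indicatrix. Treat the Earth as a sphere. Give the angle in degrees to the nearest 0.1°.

7.9°

The equidistant cylindrical projection with φ₀ = 27.5° has h = 1 (meridians true) and k = cos φ₀ / cos φ along parallels.
At 39.4°: h = 1.000, k = 1.148; principal scales a = 1.148, b = 1.000.
sin(ω/2) = (a − b)/(a + b) = 0.1479/2.148 = 0.06885, so ω = 2 arcsin(0.06885) ≈ 7.9°.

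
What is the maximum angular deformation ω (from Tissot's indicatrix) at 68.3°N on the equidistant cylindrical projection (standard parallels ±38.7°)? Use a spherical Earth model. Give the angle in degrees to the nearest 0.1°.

In the equirectangular projection with standard parallel φ₀ = 38.7° (x = Rλ cos φ₀, y = Rφ), meridians are true-scale (h = 1) and the parallel scale is k = cos φ₀ / cos φ.
At 68.3°: h = 1.000, k = 2.111; principal scales a = 2.111, b = 1.000.
sin(ω/2) = (a − b)/(a + b) = 1.111/3.111 = 0.3571, so ω = 2 arcsin(0.3571) ≈ 41.8°.

41.8°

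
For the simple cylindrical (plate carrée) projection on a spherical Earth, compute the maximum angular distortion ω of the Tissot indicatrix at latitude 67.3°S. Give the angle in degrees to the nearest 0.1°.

52.6°

In the plate carrée (x = Rλ, y = Rφ), meridians are true-scale (h = 1) and parallels are stretched by k = sec φ.
At 67.3°: h = 1.000, k = 2.591; principal scales a = 2.591, b = 1.000.
sin(ω/2) = (a − b)/(a + b) = 1.591/3.591 = 0.4431, so ω = 2 arcsin(0.4431) ≈ 52.6°.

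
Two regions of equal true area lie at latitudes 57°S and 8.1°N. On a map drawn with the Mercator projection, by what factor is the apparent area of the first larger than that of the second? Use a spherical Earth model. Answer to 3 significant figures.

Mercator areal scale is sec²φ.
At 57°: sec²(57°) = 1/0.5446² = 3.371.
At 8.1°: sec²(8.1°) = 1/0.9900² = 1.020.
Ratio = 3.371/1.020 = cos²(8.1°)/cos²(57°) ≈ 3.30.

3.30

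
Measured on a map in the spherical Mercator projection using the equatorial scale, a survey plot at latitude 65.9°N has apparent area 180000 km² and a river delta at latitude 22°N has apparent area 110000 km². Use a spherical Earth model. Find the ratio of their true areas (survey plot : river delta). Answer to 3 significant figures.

Since Mercator area scale is 1/cos²φ, the true area equals the apparent area multiplied by cos²φ.
True area of survey plot: 180000 × cos²(65.9°) = 180000 × 0.1667 = 30010 km².
True area of river delta: 110000 × cos²(22°) = 110000 × 0.8597 = 94560 km².
Ratio = 30010 / 94560 ≈ 0.317.

0.317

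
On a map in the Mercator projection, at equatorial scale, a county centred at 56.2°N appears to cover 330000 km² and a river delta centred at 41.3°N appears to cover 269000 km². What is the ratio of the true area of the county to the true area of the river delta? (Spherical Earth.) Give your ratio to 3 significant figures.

On Mercator the areal scale is sec²φ, so true area = apparent × cos²φ.
True area of county: 330000 × cos²(56.2°) = 330000 × 0.3095 = 102100 km².
True area of river delta: 269000 × cos²(41.3°) = 269000 × 0.5644 = 151800 km².
Ratio = 102100 / 151800 ≈ 0.673.

0.673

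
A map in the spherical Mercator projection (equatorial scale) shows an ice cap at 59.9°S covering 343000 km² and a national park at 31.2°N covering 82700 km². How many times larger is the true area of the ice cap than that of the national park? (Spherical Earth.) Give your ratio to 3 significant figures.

1.43

On Mercator the areal scale is sec²φ, so true area = apparent × cos²φ.
True area of ice cap: 343000 × cos²(59.9°) = 343000 × 0.2515 = 86270 km².
True area of national park: 82700 × cos²(31.2°) = 82700 × 0.7316 = 60510 km².
Ratio = 86270 / 60510 ≈ 1.43.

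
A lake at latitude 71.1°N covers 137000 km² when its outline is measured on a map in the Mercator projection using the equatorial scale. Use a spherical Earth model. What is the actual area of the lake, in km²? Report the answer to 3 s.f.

Mercator is conformal, so the point scale is isotropic: h = k = sec φ = 1/cos φ.
Areal scale = k² = sec²φ = 1/cos²(71.1°) = 1/0.3239² = 9.531.
True area = apparent / (areal scale) = 137000 / 9.531 ≈ 14400 km².

14400 km²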